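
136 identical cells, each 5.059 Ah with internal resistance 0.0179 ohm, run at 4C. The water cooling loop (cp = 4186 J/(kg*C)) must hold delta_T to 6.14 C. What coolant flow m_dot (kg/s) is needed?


Step 1: I = 4 * 5.059 = 20.236 A
Step 2: Q_cell = I^2 * R = 20.236^2 * 0.0179 = 7.33 W
Step 3: Q_total = 136 * 7.33 = 996.88 W
Step 4: m_dot = Q_total / (cp * dT) = 996.88 / (4186 * 6.14) = 0.03879 kg/s

0.03879 kg/s


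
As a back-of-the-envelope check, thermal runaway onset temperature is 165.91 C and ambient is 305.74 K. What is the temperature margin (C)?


Convert: T_ambient = 305.74 K = 32.59 C
margin = 165.91 - 32.59 = 133.32 C

133.32 C


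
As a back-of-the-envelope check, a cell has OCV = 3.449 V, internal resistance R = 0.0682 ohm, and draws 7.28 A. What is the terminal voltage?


V = OCV - I*R = 3.449 - 7.28 * 0.0682 = 2.953 V

2.953 V


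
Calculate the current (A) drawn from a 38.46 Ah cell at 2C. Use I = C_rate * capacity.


I = C_rate * capacity = 2 * 38.46 = 76.92 A

76.92 A


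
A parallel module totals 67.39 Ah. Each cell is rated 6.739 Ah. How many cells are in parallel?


n = C_total / C_cell = 67.39 / 6.739 = 10

10


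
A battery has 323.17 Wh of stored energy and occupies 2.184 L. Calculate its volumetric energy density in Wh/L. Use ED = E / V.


ED = E / V = 323.17 / 2.184 = 148.0 Wh/L

148.0 Wh/L


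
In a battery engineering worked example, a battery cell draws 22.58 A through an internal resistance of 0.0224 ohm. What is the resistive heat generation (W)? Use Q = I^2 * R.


Q = I^2 * R = 22.58^2 * 0.0224 = 11.42 W

11.42 W


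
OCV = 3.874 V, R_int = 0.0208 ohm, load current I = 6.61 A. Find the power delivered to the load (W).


Step 1: V_terminal = OCV - I*R = 3.874 - 6.61 * 0.0208 = 3.7365 V
Step 2: P_out = V_terminal * I = 3.7365 * 6.61 = 24.70 W

24.70 W


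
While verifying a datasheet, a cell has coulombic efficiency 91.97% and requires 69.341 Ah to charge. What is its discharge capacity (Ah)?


Q_dis = eta/100 * Q_chg = 91.97/100 * 69.341 = 63.77 Ah

63.77 Ah


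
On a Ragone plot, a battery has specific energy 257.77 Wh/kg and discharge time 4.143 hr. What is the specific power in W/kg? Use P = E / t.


Specific power = 257.77 Wh/kg / 4.143 hr = 62.22 W/kg

62.22 W/kg


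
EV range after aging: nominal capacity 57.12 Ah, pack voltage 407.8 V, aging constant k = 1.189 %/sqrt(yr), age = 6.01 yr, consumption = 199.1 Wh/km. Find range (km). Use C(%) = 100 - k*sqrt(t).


Step 1: capacity retention = 100 - 1.189 * sqrt(6.01) = 100 - 1.189 * 2.4515 = 97.085%
Step 2: C_now = 57.12 * 97.085/100 = 55.455 Ah
Step 3: E_pack = V * C_now = 407.8 * 55.455 = 22615 Wh
Step 4: range = E_pack / consumption = 22615 / 199.1 = 113.6 km

113.6 km


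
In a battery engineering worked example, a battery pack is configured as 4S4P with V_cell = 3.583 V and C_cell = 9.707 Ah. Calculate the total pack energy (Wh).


E = Ns * Vcell * Np * Ccell = 4 * 3.583 * 4 * 9.707 = 556.5 Wh

556.5 Wh


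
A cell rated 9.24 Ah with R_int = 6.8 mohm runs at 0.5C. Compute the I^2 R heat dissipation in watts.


Convert: R = 6.8 mohm = 0.0068 ohm
Step 1: I = C_rate * capacity = 0.5 * 9.24 = 4.62 A
Step 2: Q = I^2 * R = 4.62^2 * 0.0068 = 21.344 * 0.0068 = 0.1451 W

0.1451 W


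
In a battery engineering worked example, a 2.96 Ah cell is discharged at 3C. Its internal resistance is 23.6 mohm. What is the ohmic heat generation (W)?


Convert: R = 23.6 mohm = 0.0236 ohm
Step 1: I = C_rate * capacity = 3 * 2.96 = 8.88 A
Step 2: Q = I^2 * R = 8.88^2 * 0.0236 = 78.854 * 0.0236 = 1.861 W

1.861 W


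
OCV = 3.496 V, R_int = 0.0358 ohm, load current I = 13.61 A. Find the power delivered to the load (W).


Step 1: V_terminal = OCV - I*R = 3.496 - 13.61 * 0.0358 = 3.0088 V
Step 2: P_out = V_terminal * I = 3.0088 * 13.61 = 40.95 W

40.95 W


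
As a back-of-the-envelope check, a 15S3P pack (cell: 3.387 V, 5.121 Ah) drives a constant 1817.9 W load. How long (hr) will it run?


Step 1: E_pack = Ns * V_cell * Np * C_cell = 15 * 3.387 * 3 * 5.121 = 780.52 Wh
Step 2: t = E_pack / P = 780.52 / 1817.9 = 0.4294 hr

0.4294 hr


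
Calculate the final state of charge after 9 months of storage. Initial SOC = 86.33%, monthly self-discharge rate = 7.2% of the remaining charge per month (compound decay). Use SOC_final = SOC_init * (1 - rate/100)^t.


decay = (1 - 7.2/100)^9 = 0.51042
SOC_final = 86.33 * 0.51042 = 44.06%

44.06%


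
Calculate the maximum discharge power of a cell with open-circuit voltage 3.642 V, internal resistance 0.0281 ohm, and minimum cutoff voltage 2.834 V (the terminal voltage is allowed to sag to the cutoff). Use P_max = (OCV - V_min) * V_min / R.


P_max = (OCV - V_min) * V_min / R = (3.642 - 2.834) * 2.834 / 0.0281 = 0.808 * 2.834 / 0.0281 = 81.49 W

81.49 W


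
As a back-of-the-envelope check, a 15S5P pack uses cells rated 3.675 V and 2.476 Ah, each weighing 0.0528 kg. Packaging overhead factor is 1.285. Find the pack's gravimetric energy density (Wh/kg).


Step 1: V_pack = 15 * 3.675 = 55.125 V
Step 2: C_pack = 5 * 2.476 = 12.38 Ah
Step 3: E_pack = V_pack * C_pack = 55.125 * 12.38 = 682.45 Wh
Step 4: m_pack = 15 * 5 * 0.0528 * 1.285 = 5.0886 kg
Step 5: ED = E_pack / m_pack = 682.45 / 5.0886 = 134.1 Wh/kg

134.1 Wh/kg


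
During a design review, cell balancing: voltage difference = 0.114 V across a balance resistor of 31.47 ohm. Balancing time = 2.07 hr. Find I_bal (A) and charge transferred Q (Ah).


First, Ohm's law: I_bal = 0.114 V / 31.47 ohm = 0.0036225 A
Then Q = I * t = 0.0036225 A * 2.07 hr = 0.007499 Ah

I=0.0036225 A, Q=0.007499 Ah


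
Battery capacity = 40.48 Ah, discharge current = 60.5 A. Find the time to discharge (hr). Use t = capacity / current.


Runtime = 40.48 Ah / 60.5 A = 0.6691 hr

0.6691 hr


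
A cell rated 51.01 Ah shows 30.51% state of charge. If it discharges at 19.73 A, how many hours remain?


Step 1: remaining = SOC/100 * C_total = 30.51/100 * 51.01 = 15.563 Ah
Step 2: t = remaining / I = 15.563 / 19.73 = 0.7888 hr

0.7888 hr


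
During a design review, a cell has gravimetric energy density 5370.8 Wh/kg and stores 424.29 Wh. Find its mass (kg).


m = E / ED = 424.29 / 5370.8 = 0.07900 kg

0.07900 kg


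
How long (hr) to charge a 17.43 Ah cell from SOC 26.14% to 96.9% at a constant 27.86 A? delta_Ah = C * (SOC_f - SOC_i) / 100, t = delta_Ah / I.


delta_Ah = 17.43 * (96.9 - 26.14) / 100 = 12.333 Ah
t = delta_Ah / I = 12.333 / 27.86 = 0.4427 hr

0.4427 hr


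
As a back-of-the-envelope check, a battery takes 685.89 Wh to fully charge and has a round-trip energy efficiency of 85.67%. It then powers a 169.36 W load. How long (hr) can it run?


Step 1: E_discharge = eta/100 * E_charge = 85.67/100 * 685.89 = 587.6 Wh
Step 2: t = E_discharge / P = 587.6 / 169.36 = 3.470 hr

3.470 hr


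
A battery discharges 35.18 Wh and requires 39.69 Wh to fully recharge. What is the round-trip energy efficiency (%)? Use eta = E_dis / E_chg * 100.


Round-trip efficiency = 35.18/39.69 * 100% = 88.64%

88.64%


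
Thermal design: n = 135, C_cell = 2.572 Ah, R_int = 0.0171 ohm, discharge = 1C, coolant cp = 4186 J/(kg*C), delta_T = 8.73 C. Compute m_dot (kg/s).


Step 1: I = 1 * 2.572 = 2.572 A
Step 2: Q_cell = I^2 * R = 2.572^2 * 0.0171 = 0.11312 W
Step 3: Q_total = 135 * 0.11312 = 15.271 W
Step 4: m_dot = Q_total / (cp * dT) = 15.271 / (4186 * 8.73) = 4.179e-04 kg/s

4.179e-04 kg/s


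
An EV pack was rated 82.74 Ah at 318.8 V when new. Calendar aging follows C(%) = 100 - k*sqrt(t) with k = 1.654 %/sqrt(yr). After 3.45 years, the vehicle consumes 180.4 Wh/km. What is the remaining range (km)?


Step 1: capacity retention = 100 - 1.654 * sqrt(3.45) = 100 - 1.654 * 1.8574 = 96.928%
Step 2: C_now = 82.74 * 96.928/100 = 80.198 Ah
Step 3: E_pack = V * C_now = 318.8 * 80.198 = 25567 Wh
Step 4: range = E_pack / consumption = 25567 / 180.4 = 141.7 km

141.7 km


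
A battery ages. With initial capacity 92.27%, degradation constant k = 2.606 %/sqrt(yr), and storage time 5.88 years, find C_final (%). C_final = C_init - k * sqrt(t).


Step 1: sqrt(5.88 yr) = 2.4249
Step 2: drop = 2.606 * 2.4249 = 6.3193
Step 3: C_final = 92.27 - 6.3193 = 85.95%

85.95%


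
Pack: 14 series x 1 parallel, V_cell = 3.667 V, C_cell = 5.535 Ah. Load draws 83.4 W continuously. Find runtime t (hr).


Step 1: E_pack = Ns * V_cell * Np * C_cell = 14 * 3.667 * 1 * 5.535 = 284.16 Wh
Step 2: t = E_pack / P = 284.16 / 83.4 = 3.407 hr

3.407 hr


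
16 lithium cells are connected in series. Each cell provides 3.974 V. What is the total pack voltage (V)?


V_pack = n * V_cell = 16 * 3.974 = 63.584 V

63.584 V


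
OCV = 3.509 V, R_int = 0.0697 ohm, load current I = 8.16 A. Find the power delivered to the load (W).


Step 1: V_terminal = OCV - I*R = 3.509 - 8.16 * 0.0697 = 2.9402 V
Step 2: P_out = V_terminal * I = 2.9402 * 8.16 = 23.99 W

23.99 W


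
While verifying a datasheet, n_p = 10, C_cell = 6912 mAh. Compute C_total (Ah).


Convert: C_cell = 6912 mAh = 6.912 Ah
C_total = 10 * 6.912 = 69.12 Ah

69.12 Ah


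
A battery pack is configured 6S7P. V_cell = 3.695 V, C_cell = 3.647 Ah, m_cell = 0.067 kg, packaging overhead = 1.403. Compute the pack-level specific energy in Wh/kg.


Step 1: V_pack = 6 * 3.695 = 22.17 V
Step 2: C_pack = 7 * 3.647 = 25.529 Ah
Step 3: E_pack = V_pack * C_pack = 22.17 * 25.529 = 565.98 Wh
Step 4: m_pack = 6 * 7 * 0.067 * 1.403 = 3.948 kg
Step 5: ED = E_pack / m_pack = 565.98 / 3.948 = 143.4 Wh/kg

143.4 Wh/kg


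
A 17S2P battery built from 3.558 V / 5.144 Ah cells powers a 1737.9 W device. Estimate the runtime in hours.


Step 1: E_pack = Ns * V_cell * Np * C_cell = 17 * 3.558 * 2 * 5.144 = 622.28 Wh
Step 2: t = E_pack / P = 622.28 / 1737.9 = 0.3581 hr

0.3581 hr


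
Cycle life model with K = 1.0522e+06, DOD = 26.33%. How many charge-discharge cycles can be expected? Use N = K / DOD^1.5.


DOD^1.5 = 135.11
N = K / DOD^1.5 = 1.0522e+06 / 135.11 = 7788

7788 cycles


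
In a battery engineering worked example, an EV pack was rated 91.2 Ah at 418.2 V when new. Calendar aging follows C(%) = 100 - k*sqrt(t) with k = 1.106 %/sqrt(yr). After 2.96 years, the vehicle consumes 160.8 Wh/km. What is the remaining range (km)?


Step 1: capacity retention = 100 - 1.106 * sqrt(2.96) = 100 - 1.106 * 1.7205 = 98.097%
Step 2: C_now = 91.2 * 98.097/100 = 89.464 Ah
Step 3: E_pack = V * C_now = 418.2 * 89.464 = 37414 Wh
Step 4: range = E_pack / consumption = 37414 / 160.8 = 232.7 km

232.7 km


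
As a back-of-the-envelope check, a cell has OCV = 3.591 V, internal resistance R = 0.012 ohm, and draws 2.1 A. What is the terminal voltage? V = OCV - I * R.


V = OCV - I*R = 3.591 - 2.1 * 0.012 = 3.566 V

3.566 V


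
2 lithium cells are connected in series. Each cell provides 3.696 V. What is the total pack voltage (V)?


Series voltages add: 2 * 3.696 V = 7.392 V

7.392 V


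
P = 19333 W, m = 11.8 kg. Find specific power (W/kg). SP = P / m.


Specific power = 19333 W / 11.8 kg = 1638 W/kg

1638 W/kg


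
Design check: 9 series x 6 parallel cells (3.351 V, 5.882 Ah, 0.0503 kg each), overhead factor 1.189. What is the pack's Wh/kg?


Step 1: V_pack = 9 * 3.351 = 30.159 V
Step 2: C_pack = 6 * 5.882 = 35.292 Ah
Step 3: E_pack = V_pack * C_pack = 30.159 * 35.292 = 1064.4 Wh
Step 4: m_pack = 9 * 6 * 0.0503 * 1.189 = 3.2296 kg
Step 5: ED = E_pack / m_pack = 1064.4 / 3.2296 = 329.6 Wh/kg

329.6 Wh/kg


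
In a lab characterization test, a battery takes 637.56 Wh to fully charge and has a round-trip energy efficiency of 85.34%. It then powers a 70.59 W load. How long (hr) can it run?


Step 1: E_discharge = eta/100 * E_charge = 85.34/100 * 637.56 = 544.09 Wh
Step 2: t = E_discharge / P = 544.09 / 70.59 = 7.708 hr

7.708 hr


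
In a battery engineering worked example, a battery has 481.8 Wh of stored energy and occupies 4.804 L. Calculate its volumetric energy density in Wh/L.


Volumetric ED = 481.8 Wh / 4.804 L = 100.3 Wh/L

100.3 Wh/L


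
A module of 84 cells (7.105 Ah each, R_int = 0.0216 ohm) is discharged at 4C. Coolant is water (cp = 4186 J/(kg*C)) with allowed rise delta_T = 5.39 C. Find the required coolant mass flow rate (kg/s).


Step 1: I = 4 * 7.105 = 28.42 A
Step 2: Q_cell = I^2 * R = 28.42^2 * 0.0216 = 17.446 W
Step 3: Q_total = 84 * 17.446 = 1465.5 W
Step 4: m_dot = Q_total / (cp * dT) = 1465.5 / (4186 * 5.39) = 0.06495 kg/s

0.06495 kg/s


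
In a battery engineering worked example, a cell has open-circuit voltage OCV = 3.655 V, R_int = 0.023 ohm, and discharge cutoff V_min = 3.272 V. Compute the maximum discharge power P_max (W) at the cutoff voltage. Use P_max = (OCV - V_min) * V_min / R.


P_max = (OCV - V_min) * V_min / R = (3.655 - 3.272) * 3.272 / 0.023 = 0.383 * 3.272 / 0.023 = 54.49 W

54.49 W


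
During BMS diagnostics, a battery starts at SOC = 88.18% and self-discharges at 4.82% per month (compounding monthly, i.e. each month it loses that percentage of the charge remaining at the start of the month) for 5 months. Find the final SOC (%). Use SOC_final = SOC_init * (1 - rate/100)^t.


decay = (1 - 4.82/100)^5 = 0.78114
SOC_final = 88.18 * 0.78114 = 68.88%

68.88%


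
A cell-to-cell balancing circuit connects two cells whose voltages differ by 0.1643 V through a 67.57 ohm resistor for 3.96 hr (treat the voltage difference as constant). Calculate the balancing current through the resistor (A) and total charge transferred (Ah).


First, Ohm's law: I_bal = 0.1643 V / 67.57 ohm = 0.0024316 A
Then Q = I * t = 0.0024316 A * 3.96 hr = 0.009629 Ah

I=0.0024316 A, Q=0.009629 Ah


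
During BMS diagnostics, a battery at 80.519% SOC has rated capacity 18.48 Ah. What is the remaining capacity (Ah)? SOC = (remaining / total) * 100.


remaining = SOC / 100 * total = 80.519 / 100 * 18.48 = 14.88 Ah

14.88 Ah


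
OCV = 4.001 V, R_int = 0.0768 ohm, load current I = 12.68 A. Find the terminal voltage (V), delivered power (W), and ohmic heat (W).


Step 1: V_terminal = OCV - I*R = 4.001 - 12.68 * 0.0768 = 3.0272 V
Step 2: P_out = V_terminal * I = 3.0272 * 12.68 = 38.38 W
Step 3: Q = I^2 * R = 12.68^2 * 0.0768 = 12.35 W

V=3.0272 V, P=38.38 W, Q=12.35 W


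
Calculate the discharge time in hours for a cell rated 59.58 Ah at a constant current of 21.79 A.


t = capacity / current = 59.58 / 21.79 = 2.734 hr

2.734 hr


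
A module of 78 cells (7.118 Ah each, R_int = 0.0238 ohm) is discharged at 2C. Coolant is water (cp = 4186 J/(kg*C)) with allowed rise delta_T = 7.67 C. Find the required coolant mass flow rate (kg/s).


Step 1: I = 2 * 7.118 = 14.236 A
Step 2: Q_cell = I^2 * R = 14.236^2 * 0.0238 = 4.8234 W
Step 3: Q_total = 78 * 4.8234 = 376.23 W
Step 4: m_dot = Q_total / (cp * dT) = 376.23 / (4186 * 7.67) = 0.01172 kg/s

0.01172 kg/s


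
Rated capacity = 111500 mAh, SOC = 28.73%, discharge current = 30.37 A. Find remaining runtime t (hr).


Convert: C_total = 111500 mAh = 111.5 Ah
Step 1: remaining = SOC/100 * C_total = 28.73/100 * 111.5 = 32.034 Ah
Step 2: t = remaining / I = 32.034 / 30.37 = 1.055 hr

1.055 hr


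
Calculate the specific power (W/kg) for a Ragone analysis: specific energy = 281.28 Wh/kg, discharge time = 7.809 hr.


P_specific = E / t = 281.28 / 7.809 = 36.02 W/kg

36.02 W/kg


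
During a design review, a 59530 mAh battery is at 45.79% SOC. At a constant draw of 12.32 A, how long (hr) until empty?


Convert: C_total = 59530 mAh = 59.53 Ah
Step 1: remaining = SOC/100 * C_total = 45.79/100 * 59.53 = 27.259 Ah
Step 2: t = remaining / I = 27.259 / 12.32 = 2.213 hr

2.213 hr


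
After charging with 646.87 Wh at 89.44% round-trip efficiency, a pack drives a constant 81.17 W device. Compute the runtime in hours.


Step 1: E_discharge = eta/100 * E_charge = 89.44/100 * 646.87 = 578.56 Wh
Step 2: t = E_discharge / P = 578.56 / 81.17 = 7.128 hr

7.128 hr


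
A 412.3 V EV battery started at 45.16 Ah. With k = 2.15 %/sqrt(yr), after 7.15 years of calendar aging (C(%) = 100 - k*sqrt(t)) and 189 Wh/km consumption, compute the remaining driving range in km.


Step 1: capacity retention = 100 - 2.15 * sqrt(7.15) = 100 - 2.15 * 2.6739 = 94.251%
Step 2: C_now = 45.16 * 94.251/100 = 42.564 Ah
Step 3: E_pack = V * C_now = 412.3 * 42.564 = 17549 Wh
Step 4: range = E_pack / consumption = 17549 / 189 = 92.85 km

92.85 km


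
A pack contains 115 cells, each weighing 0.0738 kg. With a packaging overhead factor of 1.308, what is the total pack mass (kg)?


Cell mass sum = 115 * 0.0738 = 8.487 kg
With overhead 1.308: m_pack = 8.487 * 1.308 = 11.10 kg

11.10 kg


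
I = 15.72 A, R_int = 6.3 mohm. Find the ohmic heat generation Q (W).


Convert: R = 6.3 mohm = 0.0063 ohm
Q = I^2 * R = 15.72^2 * 0.0063 = 1.557 W

1.557 W


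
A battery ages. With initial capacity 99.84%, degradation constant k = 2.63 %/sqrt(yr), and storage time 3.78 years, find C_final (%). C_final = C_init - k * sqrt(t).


Step 1: sqrt(3.78 yr) = 1.9442
Step 2: drop = 2.63 * 1.9442 = 5.1132
Step 3: C_final = 99.84 - 5.1132 = 94.73%

94.73%


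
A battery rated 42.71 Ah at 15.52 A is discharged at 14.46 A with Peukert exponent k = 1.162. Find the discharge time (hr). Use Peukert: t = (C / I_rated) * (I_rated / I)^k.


t_rated = C / I_rated = 42.71 / 15.52 = 2.7519 hr
(I_rated/I)^k = (1.0733)^1.162 = 1.0857
t = t_rated * (I_rated/I)^k = 2.7519 * 1.0857 = 2.988 hr

2.988 hr


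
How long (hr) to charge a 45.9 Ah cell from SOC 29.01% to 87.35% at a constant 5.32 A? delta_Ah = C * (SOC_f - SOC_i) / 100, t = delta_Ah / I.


delta_Ah = 45.9 * (87.35 - 29.01) / 100 = 26.778 Ah
t = delta_Ah / I = 26.778 / 5.32 = 5.033 hr

5.033 hr


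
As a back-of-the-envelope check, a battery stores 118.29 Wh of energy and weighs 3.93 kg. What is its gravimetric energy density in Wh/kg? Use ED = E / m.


Specific energy = 118.29 Wh / 3.93 kg = 30.10 Wh/kg

30.10 Wh/kg


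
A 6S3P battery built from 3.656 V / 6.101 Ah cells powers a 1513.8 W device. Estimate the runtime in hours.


Step 1: E_pack = Ns * V_cell * Np * C_cell = 6 * 3.656 * 3 * 6.101 = 401.49 Wh
Step 2: t = E_pack / P = 401.49 / 1513.8 = 0.2652 hr

0.2652 hr


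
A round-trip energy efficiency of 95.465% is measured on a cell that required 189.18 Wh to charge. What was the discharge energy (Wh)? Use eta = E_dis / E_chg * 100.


E_dis = eta/100 * E_chg = 95.465/100 * 189.18 = 180.6 Wh

180.6 Wh


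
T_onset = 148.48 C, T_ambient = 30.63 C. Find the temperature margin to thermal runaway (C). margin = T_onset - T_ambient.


Safety margin = 148.48 C - 30.63 C = 117.85 C

117.85 C


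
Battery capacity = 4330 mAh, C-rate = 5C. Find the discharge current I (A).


Convert: capacity = 4330 mAh = 4.33 Ah
At 5C: I = 5 * 4.33 Ah = 21.65 A

21.65 A


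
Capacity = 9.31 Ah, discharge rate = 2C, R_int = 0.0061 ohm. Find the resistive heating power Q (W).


Step 1: I = C_rate * capacity = 2 * 9.31 = 18.62 A
Step 2: Q = I^2 * R = 18.62^2 * 0.0061 = 346.7 * 0.0061 = 2.115 W

2.115 W


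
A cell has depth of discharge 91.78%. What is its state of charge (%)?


SOC = 100 - DOD = 100 - 91.78 = 8.22%

8.22%


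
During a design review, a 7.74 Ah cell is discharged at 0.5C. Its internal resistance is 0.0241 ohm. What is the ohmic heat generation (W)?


Step 1: I = C_rate * capacity = 0.5 * 7.74 = 3.87 A
Step 2: Q = I^2 * R = 3.87^2 * 0.0241 = 14.977 * 0.0241 = 0.3609 W

0.3609 W


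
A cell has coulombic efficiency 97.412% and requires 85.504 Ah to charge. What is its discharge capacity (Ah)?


Q_dis = eta/100 * Q_chg = 97.412/100 * 85.504 = 83.29 Ah

83.29 Ah


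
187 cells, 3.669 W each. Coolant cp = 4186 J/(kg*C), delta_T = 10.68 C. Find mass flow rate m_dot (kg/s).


Step 1: Total heat Q = 187 * 3.669 W = 686.1 W
Step 2: denom = cp * dT = 4186 * 10.68 = 44706
Step 3: m_dot = 686.1 / 44706 = 0.01535 kg/s

0.01535 kg/s


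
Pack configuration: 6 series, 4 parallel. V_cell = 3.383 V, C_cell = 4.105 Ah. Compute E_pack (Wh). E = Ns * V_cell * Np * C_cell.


V_pack = 6 * 3.383 = 20.298 V
C_pack = 4 * 4.105 = 16.42 Ah
E = V_pack * C_pack = 20.298 * 16.42 = 333.3 Wh

333.3 Wh


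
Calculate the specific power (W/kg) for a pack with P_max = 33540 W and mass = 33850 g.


Convert: m = 33850 g = 33.85 kg
SP = P / m = 33540 / 33.85 = 990.8 W/kg

990.8 W/kg


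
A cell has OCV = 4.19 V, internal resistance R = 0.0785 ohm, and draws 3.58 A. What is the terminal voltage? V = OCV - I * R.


IR drop = 3.58 * 0.0785 = 0.28103 V
V = 4.19 - 0.28103 = 3.909 V

3.909 V


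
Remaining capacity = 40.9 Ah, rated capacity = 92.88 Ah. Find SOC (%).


SOC = (remaining / total) * 100 = (40.9 / 92.88) * 100 = 44.04%

44.04%


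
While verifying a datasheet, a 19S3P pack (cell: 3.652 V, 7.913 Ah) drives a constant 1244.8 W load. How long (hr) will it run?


Step 1: E_pack = Ns * V_cell * Np * C_cell = 19 * 3.652 * 3 * 7.913 = 1647.2 Wh
Step 2: t = E_pack / P = 1647.2 / 1244.8 = 1.323 hr

1.323 hr


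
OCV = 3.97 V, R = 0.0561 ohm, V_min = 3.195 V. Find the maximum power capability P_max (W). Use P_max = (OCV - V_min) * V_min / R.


P_max = (OCV - V_min) * V_min / R = (3.97 - 3.195) * 3.195 / 0.0561 = 0.775 * 3.195 / 0.0561 = 44.14 W

44.14 W


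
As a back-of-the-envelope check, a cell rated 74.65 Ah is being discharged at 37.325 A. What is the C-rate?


Rearranging: C_rate = 37.325 / 74.65 = 0.5C

0.5C


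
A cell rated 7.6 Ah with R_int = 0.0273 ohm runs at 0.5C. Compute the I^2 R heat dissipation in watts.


Step 1: I = C_rate * capacity = 0.5 * 7.6 = 3.8 A
Step 2: Q = I^2 * R = 3.8^2 * 0.0273 = 14.44 * 0.0273 = 0.3942 W

0.3942 W


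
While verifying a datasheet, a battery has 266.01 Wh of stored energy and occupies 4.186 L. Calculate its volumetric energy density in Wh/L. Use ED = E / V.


ED = E / V = 266.01 / 4.186 = 63.55 Wh/L

63.55 Wh/L


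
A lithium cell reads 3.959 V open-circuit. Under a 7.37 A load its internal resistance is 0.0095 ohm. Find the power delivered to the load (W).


Step 1: V_terminal = OCV - I*R = 3.959 - 7.37 * 0.0095 = 3.889 V
Step 2: P_out = V_terminal * I = 3.889 * 7.37 = 28.66 W

28.66 W


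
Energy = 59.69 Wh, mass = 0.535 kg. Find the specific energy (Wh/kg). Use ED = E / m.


ED = E / m = 59.69 / 0.535 = 111.6 Wh/kg

111.6 Wh/kg


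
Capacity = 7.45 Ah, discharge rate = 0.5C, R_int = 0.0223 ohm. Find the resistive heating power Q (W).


Step 1: I = C_rate * capacity = 0.5 * 7.45 = 3.725 A
Step 2: Q = I^2 * R = 3.725^2 * 0.0223 = 13.876 * 0.0223 = 0.3094 W

0.3094 W


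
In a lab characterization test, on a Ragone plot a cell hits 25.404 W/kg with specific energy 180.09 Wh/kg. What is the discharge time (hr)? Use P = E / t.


t = E / P = 180.09 / 25.404 = 7.089 hr

7.089 hr


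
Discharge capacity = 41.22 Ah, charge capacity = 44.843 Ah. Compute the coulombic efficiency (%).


Coulombic efficiency = 41.22/44.843 * 100% = 91.92%

91.92%


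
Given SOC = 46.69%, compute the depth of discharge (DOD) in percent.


DOD = 100 - SOC = 100 - 46.69 = 53.31%

53.31%


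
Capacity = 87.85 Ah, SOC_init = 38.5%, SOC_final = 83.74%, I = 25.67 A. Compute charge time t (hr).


Step 1: dSOC = 83.74% - 38.5% = 45.24%
Step 2: delta_Ah = 87.85 * 45.24 / 100 = 39.743 Ah
Step 3: t = 39.743 / 25.67 = 1.548 hr

1.548 hr


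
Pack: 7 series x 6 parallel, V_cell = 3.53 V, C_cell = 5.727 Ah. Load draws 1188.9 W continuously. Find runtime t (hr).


Step 1: E_pack = Ns * V_cell * Np * C_cell = 7 * 3.53 * 6 * 5.727 = 849.09 Wh
Step 2: t = E_pack / P = 849.09 / 1188.9 = 0.7142 hr

0.7142 hr


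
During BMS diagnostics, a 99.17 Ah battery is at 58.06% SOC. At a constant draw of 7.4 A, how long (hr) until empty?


Step 1: remaining = SOC/100 * C_total = 58.06/100 * 99.17 = 57.578 Ah
Step 2: t = remaining / I = 57.578 / 7.4 = 7.781 hr

7.781 hr


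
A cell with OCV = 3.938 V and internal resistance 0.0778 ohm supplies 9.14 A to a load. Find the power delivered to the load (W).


Step 1: V_terminal = OCV - I*R = 3.938 - 9.14 * 0.0778 = 3.2269 V
Step 2: P_out = V_terminal * I = 3.2269 * 9.14 = 29.49 W

29.49 W


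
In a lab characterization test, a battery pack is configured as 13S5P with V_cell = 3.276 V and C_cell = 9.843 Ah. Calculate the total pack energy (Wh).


E = Ns * Vcell * Np * Ccell = 13 * 3.276 * 5 * 9.843 = 2096 Wh

2096 Wh


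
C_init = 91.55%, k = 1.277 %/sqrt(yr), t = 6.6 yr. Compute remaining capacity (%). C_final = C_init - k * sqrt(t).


Step 1: sqrt(6.6 yr) = 2.569
Step 2: drop = 1.277 * 2.569 = 3.2806
Step 3: C_final = 91.55 - 3.2806 = 88.27%

88.27%


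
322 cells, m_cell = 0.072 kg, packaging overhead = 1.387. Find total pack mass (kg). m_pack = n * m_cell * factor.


m_pack = n * m_cell * overhead = 322 * 0.072 * 1.387 = 32.16 kg

32.16 kg


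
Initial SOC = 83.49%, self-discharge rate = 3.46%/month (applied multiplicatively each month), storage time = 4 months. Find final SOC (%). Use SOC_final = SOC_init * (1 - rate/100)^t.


decay = (1 - 3.46/100)^4 = 0.86862
SOC_final = 83.49 * 0.86862 = 72.52%

72.52%


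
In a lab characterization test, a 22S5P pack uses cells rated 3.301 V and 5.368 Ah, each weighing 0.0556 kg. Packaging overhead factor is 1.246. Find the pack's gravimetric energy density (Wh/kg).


Step 1: V_pack = 22 * 3.301 = 72.622 V
Step 2: C_pack = 5 * 5.368 = 26.84 Ah
Step 3: E_pack = V_pack * C_pack = 72.622 * 26.84 = 1949.2 Wh
Step 4: m_pack = 22 * 5 * 0.0556 * 1.246 = 7.6205 kg
Step 5: ED = E_pack / m_pack = 1949.2 / 7.6205 = 255.8 Wh/kg

255.8 Wh/kg


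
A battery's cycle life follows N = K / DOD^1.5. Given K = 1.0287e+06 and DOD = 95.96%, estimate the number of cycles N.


DOD^1.5 = 940.02
N = K / DOD^1.5 = 1.0287e+06 / 940.02 = 1094

1094 cycles


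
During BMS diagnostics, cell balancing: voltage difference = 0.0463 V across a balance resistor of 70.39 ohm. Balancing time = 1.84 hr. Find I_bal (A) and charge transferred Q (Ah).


I_bal = dV / R = 0.0463 / 70.39 = 6.5776e-04 A
Q = I_bal * t = 6.5776e-04 * 1.84 = 0.001210 Ah

I=6.5776e-04 A, Q=0.001210 Ah


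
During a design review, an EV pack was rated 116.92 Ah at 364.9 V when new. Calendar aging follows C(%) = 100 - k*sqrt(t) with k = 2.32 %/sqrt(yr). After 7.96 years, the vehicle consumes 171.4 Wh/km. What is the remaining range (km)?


Step 1: capacity retention = 100 - 2.32 * sqrt(7.96) = 100 - 2.32 * 2.8213 = 93.455%
Step 2: C_now = 116.92 * 93.455/100 = 109.27 Ah
Step 3: E_pack = V * C_now = 364.9 * 109.27 = 39873 Wh
Step 4: range = E_pack / consumption = 39873 / 171.4 = 232.6 km

232.6 km


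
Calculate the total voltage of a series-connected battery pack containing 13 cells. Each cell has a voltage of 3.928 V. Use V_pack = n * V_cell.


V_pack = n * V_cell = 13 * 3.928 = 51.064 V

51.064 V


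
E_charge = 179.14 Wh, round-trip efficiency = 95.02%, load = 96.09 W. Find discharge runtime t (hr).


Step 1: E_discharge = eta/100 * E_charge = 95.02/100 * 179.14 = 170.22 Wh
Step 2: t = E_discharge / P = 170.22 / 96.09 = 1.771 hr

1.771 hr


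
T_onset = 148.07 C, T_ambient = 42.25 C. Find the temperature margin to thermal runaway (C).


Safety margin = 148.07 C - 42.25 C = 105.82 C

105.82 C


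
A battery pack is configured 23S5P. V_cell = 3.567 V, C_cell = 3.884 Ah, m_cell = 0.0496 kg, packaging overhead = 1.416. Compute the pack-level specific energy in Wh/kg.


Step 1: V_pack = 23 * 3.567 = 82.041 V
Step 2: C_pack = 5 * 3.884 = 19.42 Ah
Step 3: E_pack = V_pack * C_pack = 82.041 * 19.42 = 1593.2 Wh
Step 4: m_pack = 23 * 5 * 0.0496 * 1.416 = 8.0769 kg
Step 5: ED = E_pack / m_pack = 1593.2 / 8.0769 = 197.3 Wh/kg

197.3 Wh/kg


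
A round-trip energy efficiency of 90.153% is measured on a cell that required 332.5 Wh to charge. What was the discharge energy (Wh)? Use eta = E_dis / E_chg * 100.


E_dis = eta/100 * E_chg = 90.153/100 * 332.5 = 299.8 Wh

299.8 Wh


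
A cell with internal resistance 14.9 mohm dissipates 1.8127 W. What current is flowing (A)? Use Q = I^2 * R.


Convert: R = 14.9 mohm = 0.0149 ohm
I = sqrt(Q / R) = sqrt(1.8127 / 0.0149) = sqrt(121.66) = 11.03 A

11.03 A


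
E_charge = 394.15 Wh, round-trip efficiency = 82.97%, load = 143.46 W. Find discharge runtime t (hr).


Step 1: E_discharge = eta/100 * E_charge = 82.97/100 * 394.15 = 327.03 Wh
Step 2: t = E_discharge / P = 327.03 / 143.46 = 2.280 hr

2.280 hr


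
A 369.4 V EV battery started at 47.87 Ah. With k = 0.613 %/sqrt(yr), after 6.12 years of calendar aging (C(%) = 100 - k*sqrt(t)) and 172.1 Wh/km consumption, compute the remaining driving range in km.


Step 1: capacity retention = 100 - 0.613 * sqrt(6.12) = 100 - 0.613 * 2.4739 = 98.483%
Step 2: C_now = 47.87 * 98.483/100 = 47.144 Ah
Step 3: E_pack = V * C_now = 369.4 * 47.144 = 17415 Wh
Step 4: range = E_pack / consumption = 17415 / 172.1 = 101.2 km

101.2 km


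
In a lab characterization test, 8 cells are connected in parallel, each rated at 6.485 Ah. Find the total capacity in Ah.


Parallel capacities add: 8 * 6.485 Ah = 51.88 Ah

51.88 Ah


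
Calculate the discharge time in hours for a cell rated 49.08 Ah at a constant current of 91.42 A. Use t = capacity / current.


t = capacity / current = 49.08 / 91.42 = 0.5369 hr

0.5369 hr


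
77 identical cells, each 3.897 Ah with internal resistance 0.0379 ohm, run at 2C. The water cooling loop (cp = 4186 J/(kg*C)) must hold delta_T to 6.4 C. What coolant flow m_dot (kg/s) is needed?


Step 1: I = 2 * 3.897 = 7.794 A
Step 2: Q_cell = I^2 * R = 7.794^2 * 0.0379 = 2.3023 W
Step 3: Q_total = 77 * 2.3023 = 177.28 W
Step 4: m_dot = Q_total / (cp * dT) = 177.28 / (4186 * 6.4) = 0.006617 kg/s

0.006617 kg/s


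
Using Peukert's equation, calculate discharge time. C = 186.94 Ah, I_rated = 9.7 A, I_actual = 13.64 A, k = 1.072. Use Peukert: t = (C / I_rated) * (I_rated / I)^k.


Step 1: t_rated = C / I_rated = 186.94 / 9.7 = 19.272 hr
Step 2: ratio = 9.7 / 13.64 = 0.71114
Step 3: ratio^k = 0.71114^1.072 = 0.6939
Step 4: t = t_rated * ratio^k = 19.272 * 0.6939 = 13.37 hr

13.37 hr


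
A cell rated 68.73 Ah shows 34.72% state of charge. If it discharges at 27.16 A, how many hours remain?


Step 1: remaining = SOC/100 * C_total = 34.72/100 * 68.73 = 23.863 Ah
Step 2: t = remaining / I = 23.863 / 27.16 = 0.8786 hr

0.8786 hr


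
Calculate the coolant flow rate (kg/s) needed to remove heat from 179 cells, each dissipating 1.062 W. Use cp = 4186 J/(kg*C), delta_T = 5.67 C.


Step 1: Total heat Q = 179 * 1.062 W = 190.1 W
Step 2: denom = cp * dT = 4186 * 5.67 = 23735
Step 3: m_dot = 190.1 / 23735 = 0.008009 kg/s

0.008009 kg/s


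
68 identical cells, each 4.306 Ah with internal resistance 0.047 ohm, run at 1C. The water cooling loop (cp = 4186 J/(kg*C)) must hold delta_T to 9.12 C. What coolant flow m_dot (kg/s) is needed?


Step 1: I = 1 * 4.306 = 4.306 A
Step 2: Q_cell = I^2 * R = 4.306^2 * 0.047 = 0.87146 W
Step 3: Q_total = 68 * 0.87146 = 59.259 W
Step 4: m_dot = Q_total / (cp * dT) = 59.259 / (4186 * 9.12) = 0.001552 kg/s

0.001552 kg/s


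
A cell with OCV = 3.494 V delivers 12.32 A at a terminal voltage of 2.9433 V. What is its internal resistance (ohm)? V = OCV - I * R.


R = (OCV - V) / I = (3.494 - 2.9433) / 12.32 = 0.04470 ohm

0.04470 ohm


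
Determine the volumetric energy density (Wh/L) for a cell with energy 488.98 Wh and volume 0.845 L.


ED = E / V = 488.98 / 0.845 = 578.7 Wh/L

578.7 Wh/L


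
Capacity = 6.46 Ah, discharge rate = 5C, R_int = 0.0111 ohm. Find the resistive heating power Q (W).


Step 1: I = C_rate * capacity = 5 * 6.46 = 32.3 A
Step 2: Q = I^2 * R = 32.3^2 * 0.0111 = 1043.3 * 0.0111 = 11.58 W

11.58 W


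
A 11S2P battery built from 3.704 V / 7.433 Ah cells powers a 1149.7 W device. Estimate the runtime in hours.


Step 1: E_pack = Ns * V_cell * Np * C_cell = 11 * 3.704 * 2 * 7.433 = 605.7 Wh
Step 2: t = E_pack / P = 605.7 / 1149.7 = 0.5268 hr

0.5268 hr


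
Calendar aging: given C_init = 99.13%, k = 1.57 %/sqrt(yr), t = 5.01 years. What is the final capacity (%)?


Step 1: sqrt(5.01 yr) = 2.2383
Step 2: drop = 1.57 * 2.2383 = 3.5141
Step 3: C_final = 99.13 - 3.5141 = 95.62%

95.62%


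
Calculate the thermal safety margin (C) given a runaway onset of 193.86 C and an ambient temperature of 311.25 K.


Convert: T_ambient = 311.25 K = 38.1 C
margin = 193.86 - 38.1 = 155.76 C

155.76 C


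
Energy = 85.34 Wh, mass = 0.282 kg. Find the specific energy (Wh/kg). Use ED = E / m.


Specific energy = 85.34 Wh / 0.282 kg = 302.6 Wh/kg

302.6 Wh/kg


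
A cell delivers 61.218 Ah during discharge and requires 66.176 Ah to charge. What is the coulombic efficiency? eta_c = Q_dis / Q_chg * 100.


Coulombic efficiency = 61.218/66.176 * 100% = 92.51%

92.51%


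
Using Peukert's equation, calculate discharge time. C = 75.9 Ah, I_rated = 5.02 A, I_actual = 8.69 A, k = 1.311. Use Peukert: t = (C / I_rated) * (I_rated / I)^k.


t_rated = C / I_rated = 75.9 / 5.02 = 15.12 hr
(I_rated/I)^k = (0.57768)^1.311 = 0.48705
t = t_rated * (I_rated/I)^k = 15.12 * 0.48705 = 7.364 hr

7.364 hr


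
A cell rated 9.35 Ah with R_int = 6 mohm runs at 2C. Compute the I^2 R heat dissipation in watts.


Convert: R = 6 mohm = 0.006 ohm
Step 1: I = C_rate * capacity = 2 * 9.35 = 18.7 A
Step 2: Q = I^2 * R = 18.7^2 * 0.006 = 349.69 * 0.006 = 2.098 W

2.098 W


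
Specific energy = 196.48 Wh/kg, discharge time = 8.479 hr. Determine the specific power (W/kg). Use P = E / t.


Specific power = 196.48 Wh/kg / 8.479 hr = 23.17 W/kg

23.17 W/kg


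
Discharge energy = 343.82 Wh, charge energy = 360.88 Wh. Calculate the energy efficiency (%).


Round-trip efficiency = 343.82/360.88 * 100% = 95.27%

95.27%


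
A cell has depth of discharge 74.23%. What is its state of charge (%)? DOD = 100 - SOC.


SOC = 100 - DOD = 100 - 74.23 = 25.77%

25.77%


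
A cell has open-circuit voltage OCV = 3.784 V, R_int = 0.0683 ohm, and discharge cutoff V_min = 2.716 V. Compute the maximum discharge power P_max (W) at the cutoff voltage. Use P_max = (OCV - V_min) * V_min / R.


P_max = (OCV - V_min) * V_min / R = (3.784 - 2.716) * 2.716 / 0.0683 = 1.068 * 2.716 / 0.0683 = 42.47 W

42.47 W


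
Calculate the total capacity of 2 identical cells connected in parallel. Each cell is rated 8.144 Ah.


C_total = 2 * 8.144 = 16.288 Ah

16.288 Ah


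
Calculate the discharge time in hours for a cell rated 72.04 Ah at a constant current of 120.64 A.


Runtime = 72.04 Ah / 120.64 A = 0.5971 hr

0.5971 hr


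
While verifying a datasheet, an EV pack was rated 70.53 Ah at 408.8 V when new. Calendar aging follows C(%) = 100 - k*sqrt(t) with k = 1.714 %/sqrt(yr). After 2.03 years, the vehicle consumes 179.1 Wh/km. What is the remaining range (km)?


Step 1: capacity retention = 100 - 1.714 * sqrt(2.03) = 100 - 1.714 * 1.4248 = 97.558%
Step 2: C_now = 70.53 * 97.558/100 = 68.808 Ah
Step 3: E_pack = V * C_now = 408.8 * 68.808 = 28129 Wh
Step 4: range = E_pack / consumption = 28129 / 179.1 = 157.1 km

157.1 km


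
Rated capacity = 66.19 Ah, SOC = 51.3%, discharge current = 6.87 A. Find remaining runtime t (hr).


Step 1: remaining = SOC/100 * C_total = 51.3/100 * 66.19 = 33.955 Ah
Step 2: t = remaining / I = 33.955 / 6.87 = 4.943 hr

4.943 hr


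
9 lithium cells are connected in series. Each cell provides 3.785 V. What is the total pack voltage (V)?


Series voltages add: 9 * 3.785 V = 34.065 V

34.065 V


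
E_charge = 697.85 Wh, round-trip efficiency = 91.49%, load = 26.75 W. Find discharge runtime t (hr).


Step 1: E_discharge = eta/100 * E_charge = 91.49/100 * 697.85 = 638.46 Wh
Step 2: t = E_discharge / P = 638.46 / 26.75 = 23.87 hr

23.87 hr


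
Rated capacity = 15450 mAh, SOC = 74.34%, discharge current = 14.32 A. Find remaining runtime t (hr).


Convert: C_total = 15450 mAh = 15.45 Ah
Step 1: remaining = SOC/100 * C_total = 74.34/100 * 15.45 = 11.486 Ah
Step 2: t = remaining / I = 11.486 / 14.32 = 0.8021 hr

0.8021 hr


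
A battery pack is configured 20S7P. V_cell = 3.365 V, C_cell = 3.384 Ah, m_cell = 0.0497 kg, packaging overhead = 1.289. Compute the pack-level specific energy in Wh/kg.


Step 1: V_pack = 20 * 3.365 = 67.3 V
Step 2: C_pack = 7 * 3.384 = 23.688 Ah
Step 3: E_pack = V_pack * C_pack = 67.3 * 23.688 = 1594.2 Wh
Step 4: m_pack = 20 * 7 * 0.0497 * 1.289 = 8.9689 kg
Step 5: ED = E_pack / m_pack = 1594.2 / 8.9689 = 177.7 Wh/kg

177.7 Wh/kg


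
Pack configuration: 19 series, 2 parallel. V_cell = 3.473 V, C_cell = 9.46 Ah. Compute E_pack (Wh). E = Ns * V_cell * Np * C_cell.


V_pack = 19 * 3.473 = 65.987 V
C_pack = 2 * 9.46 = 18.92 Ah
E = V_pack * C_pack = 65.987 * 18.92 = 1248 Wh

1248 Wh


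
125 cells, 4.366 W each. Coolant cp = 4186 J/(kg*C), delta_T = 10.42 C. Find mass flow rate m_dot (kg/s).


Q_total = 125 * 4.366 = 545.75 W
m_dot = Q_total / (cp * dT) = 545.75 / (4186 * 10.42) = 0.01251 kg/s

0.01251 kg/s


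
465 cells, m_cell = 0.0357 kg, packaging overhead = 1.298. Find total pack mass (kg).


m_pack = n * m_cell * overhead = 465 * 0.0357 * 1.298 = 21.55 kg

21.55 kg


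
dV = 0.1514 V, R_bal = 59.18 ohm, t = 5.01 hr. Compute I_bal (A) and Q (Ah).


First, Ohm's law: I_bal = 0.1514 V / 59.18 ohm = 0.0025583 A
Then Q = I * t = 0.0025583 A * 5.01 hr = 0.01282 Ah

I=0.0025583 A, Q=0.01282 Ah


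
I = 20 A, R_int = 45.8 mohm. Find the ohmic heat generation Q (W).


Convert: R = 45.8 mohm = 0.0458 ohm
I^2 = 400
Q = 400 * 0.0458 = 18.32 W

18.32 W


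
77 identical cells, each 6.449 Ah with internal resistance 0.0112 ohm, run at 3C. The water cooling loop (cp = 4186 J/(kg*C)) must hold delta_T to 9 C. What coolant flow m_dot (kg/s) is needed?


Step 1: I = 3 * 6.449 = 19.347 A
Step 2: Q_cell = I^2 * R = 19.347^2 * 0.0112 = 4.1922 W
Step 3: Q_total = 77 * 4.1922 = 322.8 W
Step 4: m_dot = Q_total / (cp * dT) = 322.8 / (4186 * 9) = 0.008568 kg/s

0.008568 kg/s


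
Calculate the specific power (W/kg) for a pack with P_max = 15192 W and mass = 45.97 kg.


SP = P / m = 15192 / 45.97 = 330.5 W/kg

330.5 W/kg


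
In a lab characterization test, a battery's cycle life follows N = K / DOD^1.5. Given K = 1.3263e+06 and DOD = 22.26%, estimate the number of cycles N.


DOD^1.5 = 105.02
N = K / DOD^1.5 = 1.3263e+06 / 105.02 = 12630

12630 cycles


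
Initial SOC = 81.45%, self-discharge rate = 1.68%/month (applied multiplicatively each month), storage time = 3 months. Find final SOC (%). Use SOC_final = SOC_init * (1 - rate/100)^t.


Monthly retention factor = 1 - 1.68/100 = 0.9832
Over 3 months: factor^3 = 0.95044
SOC_final = 81.45 * 0.95044 = 77.41%

77.41%


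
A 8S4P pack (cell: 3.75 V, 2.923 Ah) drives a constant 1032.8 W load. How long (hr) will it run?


Step 1: E_pack = Ns * V_cell * Np * C_cell = 8 * 3.75 * 4 * 2.923 = 350.76 Wh
Step 2: t = E_pack / P = 350.76 / 1032.8 = 0.3396 hr

0.3396 hr


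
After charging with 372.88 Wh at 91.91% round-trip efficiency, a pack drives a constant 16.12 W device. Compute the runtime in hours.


Step 1: E_discharge = eta/100 * E_charge = 91.91/100 * 372.88 = 342.71 Wh
Step 2: t = E_discharge / P = 342.71 / 16.12 = 21.26 hr

21.26 hr


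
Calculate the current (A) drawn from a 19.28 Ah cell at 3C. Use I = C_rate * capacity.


I = C_rate * capacity = 3 * 19.28 = 57.84 A

57.84 A


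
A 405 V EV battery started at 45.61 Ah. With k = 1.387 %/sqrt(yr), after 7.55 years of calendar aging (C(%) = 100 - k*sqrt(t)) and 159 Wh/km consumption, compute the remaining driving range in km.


Step 1: capacity retention = 100 - 1.387 * sqrt(7.55) = 100 - 1.387 * 2.7477 = 96.189%
Step 2: C_now = 45.61 * 96.189/100 = 43.872 Ah
Step 3: E_pack = V * C_now = 405 * 43.872 = 17768 Wh
Step 4: range = E_pack / consumption = 17768 / 159 = 111.7 km

111.7 km
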